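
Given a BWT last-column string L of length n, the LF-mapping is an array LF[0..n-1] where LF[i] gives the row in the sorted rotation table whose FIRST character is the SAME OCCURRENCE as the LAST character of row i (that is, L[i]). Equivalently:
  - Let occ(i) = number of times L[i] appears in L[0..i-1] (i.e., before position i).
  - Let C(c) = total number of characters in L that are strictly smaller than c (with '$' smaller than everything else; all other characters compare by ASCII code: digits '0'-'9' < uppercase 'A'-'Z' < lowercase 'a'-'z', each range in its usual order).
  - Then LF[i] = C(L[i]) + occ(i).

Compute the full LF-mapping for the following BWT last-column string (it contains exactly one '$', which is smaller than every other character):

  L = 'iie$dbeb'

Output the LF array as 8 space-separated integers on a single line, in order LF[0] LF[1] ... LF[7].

Char counts: '$':1, 'b':2, 'd':1, 'e':2, 'i':2
C (first-col start): C('$')=0, C('b')=1, C('d')=3, C('e')=4, C('i')=6
L[0]='i': occ=0, LF[0]=C('i')+0=6+0=6
L[1]='i': occ=1, LF[1]=C('i')+1=6+1=7
L[2]='e': occ=0, LF[2]=C('e')+0=4+0=4
L[3]='$': occ=0, LF[3]=C('$')+0=0+0=0
L[4]='d': occ=0, LF[4]=C('d')+0=3+0=3
L[5]='b': occ=0, LF[5]=C('b')+0=1+0=1
L[6]='e': occ=1, LF[6]=C('e')+1=4+1=5
L[7]='b': occ=1, LF[7]=C('b')+1=1+1=2

Answer: 6 7 4 0 3 1 5 2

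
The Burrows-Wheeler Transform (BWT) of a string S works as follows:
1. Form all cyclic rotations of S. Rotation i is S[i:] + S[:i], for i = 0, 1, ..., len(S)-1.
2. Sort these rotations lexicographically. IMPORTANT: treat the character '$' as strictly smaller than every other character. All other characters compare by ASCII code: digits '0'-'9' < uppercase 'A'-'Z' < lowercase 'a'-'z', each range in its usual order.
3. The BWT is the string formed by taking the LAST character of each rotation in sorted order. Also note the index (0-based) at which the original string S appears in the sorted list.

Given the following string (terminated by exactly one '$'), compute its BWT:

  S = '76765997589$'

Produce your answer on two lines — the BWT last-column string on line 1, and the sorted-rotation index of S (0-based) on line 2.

Answer: 9767796$5895
7

Derivation:
All 12 rotations (rotation i = S[i:]+S[:i]):
  rot[0] = 76765997589$
  rot[1] = 6765997589$7
  rot[2] = 765997589$76
  rot[3] = 65997589$767
  rot[4] = 5997589$7676
  rot[5] = 997589$76765
  rot[6] = 97589$767659
  rot[7] = 7589$7676599
  rot[8] = 589$76765997
  rot[9] = 89$767659975
  rot[10] = 9$7676599758
  rot[11] = $76765997589
Sorted (with $ < everything):
  sorted[0] = $76765997589  (last char: '9')
  sorted[1] = 589$76765997  (last char: '7')
  sorted[2] = 5997589$7676  (last char: '6')
  sorted[3] = 65997589$767  (last char: '7')
  sorted[4] = 6765997589$7  (last char: '7')
  sorted[5] = 7589$7676599  (last char: '9')
  sorted[6] = 765997589$76  (last char: '6')
  sorted[7] = 76765997589$  (last char: '$')
  sorted[8] = 89$767659975  (last char: '5')
  sorted[9] = 9$7676599758  (last char: '8')
  sorted[10] = 97589$767659  (last char: '9')
  sorted[11] = 997589$76765  (last char: '5')
Last column: 9767796$5895
Original string S is at sorted index 7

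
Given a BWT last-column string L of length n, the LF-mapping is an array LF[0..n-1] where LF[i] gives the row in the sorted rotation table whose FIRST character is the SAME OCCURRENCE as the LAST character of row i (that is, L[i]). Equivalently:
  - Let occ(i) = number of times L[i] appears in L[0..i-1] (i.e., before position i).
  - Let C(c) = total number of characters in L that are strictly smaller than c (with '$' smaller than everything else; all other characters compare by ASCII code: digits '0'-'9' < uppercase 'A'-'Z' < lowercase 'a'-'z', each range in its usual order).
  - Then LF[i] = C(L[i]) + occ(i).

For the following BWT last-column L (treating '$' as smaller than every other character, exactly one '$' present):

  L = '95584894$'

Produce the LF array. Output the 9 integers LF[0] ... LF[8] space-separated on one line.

Char counts: '$':1, '4':2, '5':2, '8':2, '9':2
C (first-col start): C('$')=0, C('4')=1, C('5')=3, C('8')=5, C('9')=7
L[0]='9': occ=0, LF[0]=C('9')+0=7+0=7
L[1]='5': occ=0, LF[1]=C('5')+0=3+0=3
L[2]='5': occ=1, LF[2]=C('5')+1=3+1=4
L[3]='8': occ=0, LF[3]=C('8')+0=5+0=5
L[4]='4': occ=0, LF[4]=C('4')+0=1+0=1
L[5]='8': occ=1, LF[5]=C('8')+1=5+1=6
L[6]='9': occ=1, LF[6]=C('9')+1=7+1=8
L[7]='4': occ=1, LF[7]=C('4')+1=1+1=2
L[8]='$': occ=0, LF[8]=C('$')+0=0+0=0

Answer: 7 3 4 5 1 6 8 2 0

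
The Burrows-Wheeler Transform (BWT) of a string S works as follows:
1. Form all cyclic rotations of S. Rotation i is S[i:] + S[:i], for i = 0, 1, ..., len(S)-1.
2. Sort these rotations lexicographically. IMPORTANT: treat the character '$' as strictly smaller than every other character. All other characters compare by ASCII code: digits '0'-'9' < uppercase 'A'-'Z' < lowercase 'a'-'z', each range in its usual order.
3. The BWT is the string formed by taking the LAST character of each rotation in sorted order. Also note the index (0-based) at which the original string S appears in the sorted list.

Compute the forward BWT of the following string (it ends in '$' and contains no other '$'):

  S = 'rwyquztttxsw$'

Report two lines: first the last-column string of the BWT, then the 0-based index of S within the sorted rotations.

Answer: wy$xzttqsrtwu
2

Derivation:
All 13 rotations (rotation i = S[i:]+S[:i]):
  rot[0] = rwyquztttxsw$
  rot[1] = wyquztttxsw$r
  rot[2] = yquztttxsw$rw
  rot[3] = quztttxsw$rwy
  rot[4] = uztttxsw$rwyq
  rot[5] = ztttxsw$rwyqu
  rot[6] = tttxsw$rwyquz
  rot[7] = ttxsw$rwyquzt
  rot[8] = txsw$rwyquztt
  rot[9] = xsw$rwyquzttt
  rot[10] = sw$rwyquztttx
  rot[11] = w$rwyquztttxs
  rot[12] = $rwyquztttxsw
Sorted (with $ < everything):
  sorted[0] = $rwyquztttxsw  (last char: 'w')
  sorted[1] = quztttxsw$rwy  (last char: 'y')
  sorted[2] = rwyquztttxsw$  (last char: '$')
  sorted[3] = sw$rwyquztttx  (last char: 'x')
  sorted[4] = tttxsw$rwyquz  (last char: 'z')
  sorted[5] = ttxsw$rwyquzt  (last char: 't')
  sorted[6] = txsw$rwyquztt  (last char: 't')
  sorted[7] = uztttxsw$rwyq  (last char: 'q')
  sorted[8] = w$rwyquztttxs  (last char: 's')
  sorted[9] = wyquztttxsw$r  (last char: 'r')
  sorted[10] = xsw$rwyquzttt  (last char: 't')
  sorted[11] = yquztttxsw$rw  (last char: 'w')
  sorted[12] = ztttxsw$rwyqu  (last char: 'u')
Last column: wy$xzttqsrtwu
Original string S is at sorted index 2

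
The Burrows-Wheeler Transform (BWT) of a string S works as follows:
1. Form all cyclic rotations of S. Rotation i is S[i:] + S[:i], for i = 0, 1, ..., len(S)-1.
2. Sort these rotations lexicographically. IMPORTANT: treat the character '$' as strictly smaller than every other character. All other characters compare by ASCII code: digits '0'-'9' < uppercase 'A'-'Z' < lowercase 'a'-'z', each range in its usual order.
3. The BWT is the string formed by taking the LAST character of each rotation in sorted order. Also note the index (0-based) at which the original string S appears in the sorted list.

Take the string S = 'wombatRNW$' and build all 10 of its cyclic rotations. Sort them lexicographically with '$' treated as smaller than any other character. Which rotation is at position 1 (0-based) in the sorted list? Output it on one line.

All 10 rotations (rotation i = S[i:]+S[:i]):
  rot[0] = wombatRNW$
  rot[1] = ombatRNW$w
  rot[2] = mbatRNW$wo
  rot[3] = batRNW$wom
  rot[4] = atRNW$womb
  rot[5] = tRNW$womba
  rot[6] = RNW$wombat
  rot[7] = NW$wombatR
  rot[8] = W$wombatRN
  rot[9] = $wombatRNW
Sorted (with $ < everything):
  sorted[0] = $wombatRNW
  sorted[1] = NW$wombatR
  sorted[2] = RNW$wombat
  sorted[3] = W$wombatRN
  sorted[4] = atRNW$womb
  sorted[5] = batRNW$wom
  sorted[6] = mbatRNW$wo
  sorted[7] = ombatRNW$w
  sorted[8] = tRNW$womba
  sorted[9] = wombatRNW$
sorted[1] = NW$wombatR

Answer: NW$wombatR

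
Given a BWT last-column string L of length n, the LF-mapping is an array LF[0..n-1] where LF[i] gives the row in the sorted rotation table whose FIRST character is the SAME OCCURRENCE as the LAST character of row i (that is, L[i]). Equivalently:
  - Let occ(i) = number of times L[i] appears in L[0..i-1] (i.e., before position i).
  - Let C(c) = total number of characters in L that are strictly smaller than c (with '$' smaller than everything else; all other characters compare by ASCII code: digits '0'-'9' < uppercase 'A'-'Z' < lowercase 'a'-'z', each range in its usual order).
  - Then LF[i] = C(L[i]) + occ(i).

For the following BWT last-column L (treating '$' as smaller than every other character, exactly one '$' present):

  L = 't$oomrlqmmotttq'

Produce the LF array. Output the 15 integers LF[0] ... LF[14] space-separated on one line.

Char counts: '$':1, 'l':1, 'm':3, 'o':3, 'q':2, 'r':1, 't':4
C (first-col start): C('$')=0, C('l')=1, C('m')=2, C('o')=5, C('q')=8, C('r')=10, C('t')=11
L[0]='t': occ=0, LF[0]=C('t')+0=11+0=11
L[1]='$': occ=0, LF[1]=C('$')+0=0+0=0
L[2]='o': occ=0, LF[2]=C('o')+0=5+0=5
L[3]='o': occ=1, LF[3]=C('o')+1=5+1=6
L[4]='m': occ=0, LF[4]=C('m')+0=2+0=2
L[5]='r': occ=0, LF[5]=C('r')+0=10+0=10
L[6]='l': occ=0, LF[6]=C('l')+0=1+0=1
L[7]='q': occ=0, LF[7]=C('q')+0=8+0=8
L[8]='m': occ=1, LF[8]=C('m')+1=2+1=3
L[9]='m': occ=2, LF[9]=C('m')+2=2+2=4
L[10]='o': occ=2, LF[10]=C('o')+2=5+2=7
L[11]='t': occ=1, LF[11]=C('t')+1=11+1=12
L[12]='t': occ=2, LF[12]=C('t')+2=11+2=13
L[13]='t': occ=3, LF[13]=C('t')+3=11+3=14
L[14]='q': occ=1, LF[14]=C('q')+1=8+1=9

Answer: 11 0 5 6 2 10 1 8 3 4 7 12 13 14 9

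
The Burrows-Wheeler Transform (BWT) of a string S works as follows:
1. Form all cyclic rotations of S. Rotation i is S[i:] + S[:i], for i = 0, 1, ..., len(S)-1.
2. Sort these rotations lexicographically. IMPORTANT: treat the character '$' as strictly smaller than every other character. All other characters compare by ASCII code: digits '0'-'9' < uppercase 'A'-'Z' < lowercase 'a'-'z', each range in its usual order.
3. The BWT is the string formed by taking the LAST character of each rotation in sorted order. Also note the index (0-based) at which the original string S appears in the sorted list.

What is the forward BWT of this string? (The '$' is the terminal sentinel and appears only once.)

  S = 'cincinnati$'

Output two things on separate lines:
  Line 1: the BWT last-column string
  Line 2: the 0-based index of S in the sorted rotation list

All 11 rotations (rotation i = S[i:]+S[:i]):
  rot[0] = cincinnati$
  rot[1] = incinnati$c
  rot[2] = ncinnati$ci
  rot[3] = cinnati$cin
  rot[4] = innati$cinc
  rot[5] = nnati$cinci
  rot[6] = nati$cincin
  rot[7] = ati$cincinn
  rot[8] = ti$cincinna
  rot[9] = i$cincinnat
  rot[10] = $cincinnati
Sorted (with $ < everything):
  sorted[0] = $cincinnati  (last char: 'i')
  sorted[1] = ati$cincinn  (last char: 'n')
  sorted[2] = cincinnati$  (last char: '$')
  sorted[3] = cinnati$cin  (last char: 'n')
  sorted[4] = i$cincinnat  (last char: 't')
  sorted[5] = incinnati$c  (last char: 'c')
  sorted[6] = innati$cinc  (last char: 'c')
  sorted[7] = nati$cincin  (last char: 'n')
  sorted[8] = ncinnati$ci  (last char: 'i')
  sorted[9] = nnati$cinci  (last char: 'i')
  sorted[10] = ti$cincinna  (last char: 'a')
Last column: in$ntccniia
Original string S is at sorted index 2

Answer: in$ntccniia
2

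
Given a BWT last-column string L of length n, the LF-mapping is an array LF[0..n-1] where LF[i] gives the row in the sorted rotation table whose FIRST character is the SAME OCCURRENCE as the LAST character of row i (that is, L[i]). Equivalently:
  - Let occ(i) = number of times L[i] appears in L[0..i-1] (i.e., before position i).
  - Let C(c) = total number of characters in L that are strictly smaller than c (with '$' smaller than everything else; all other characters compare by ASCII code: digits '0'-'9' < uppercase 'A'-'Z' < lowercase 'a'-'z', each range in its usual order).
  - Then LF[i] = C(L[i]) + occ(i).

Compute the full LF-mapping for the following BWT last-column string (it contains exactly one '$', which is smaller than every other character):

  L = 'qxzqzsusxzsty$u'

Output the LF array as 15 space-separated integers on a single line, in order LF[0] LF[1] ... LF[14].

Answer: 1 9 12 2 13 3 7 4 10 14 5 6 11 0 8

Derivation:
Char counts: '$':1, 'q':2, 's':3, 't':1, 'u':2, 'x':2, 'y':1, 'z':3
C (first-col start): C('$')=0, C('q')=1, C('s')=3, C('t')=6, C('u')=7, C('x')=9, C('y')=11, C('z')=12
L[0]='q': occ=0, LF[0]=C('q')+0=1+0=1
L[1]='x': occ=0, LF[1]=C('x')+0=9+0=9
L[2]='z': occ=0, LF[2]=C('z')+0=12+0=12
L[3]='q': occ=1, LF[3]=C('q')+1=1+1=2
L[4]='z': occ=1, LF[4]=C('z')+1=12+1=13
L[5]='s': occ=0, LF[5]=C('s')+0=3+0=3
L[6]='u': occ=0, LF[6]=C('u')+0=7+0=7
L[7]='s': occ=1, LF[7]=C('s')+1=3+1=4
L[8]='x': occ=1, LF[8]=C('x')+1=9+1=10
L[9]='z': occ=2, LF[9]=C('z')+2=12+2=14
L[10]='s': occ=2, LF[10]=C('s')+2=3+2=5
L[11]='t': occ=0, LF[11]=C('t')+0=6+0=6
L[12]='y': occ=0, LF[12]=C('y')+0=11+0=11
L[13]='$': occ=0, LF[13]=C('$')+0=0+0=0
L[14]='u': occ=1, LF[14]=C('u')+1=7+1=8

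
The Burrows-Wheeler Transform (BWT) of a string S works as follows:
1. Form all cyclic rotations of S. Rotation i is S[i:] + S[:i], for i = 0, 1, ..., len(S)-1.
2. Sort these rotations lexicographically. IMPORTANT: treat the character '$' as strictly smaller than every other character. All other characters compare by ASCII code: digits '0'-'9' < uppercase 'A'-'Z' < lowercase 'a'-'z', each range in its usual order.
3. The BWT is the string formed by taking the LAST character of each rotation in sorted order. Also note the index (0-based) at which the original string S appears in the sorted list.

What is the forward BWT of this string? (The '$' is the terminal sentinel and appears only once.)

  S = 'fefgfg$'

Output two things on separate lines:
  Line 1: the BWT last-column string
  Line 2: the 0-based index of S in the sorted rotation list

Answer: gf$geff
2

Derivation:
All 7 rotations (rotation i = S[i:]+S[:i]):
  rot[0] = fefgfg$
  rot[1] = efgfg$f
  rot[2] = fgfg$fe
  rot[3] = gfg$fef
  rot[4] = fg$fefg
  rot[5] = g$fefgf
  rot[6] = $fefgfg
Sorted (with $ < everything):
  sorted[0] = $fefgfg  (last char: 'g')
  sorted[1] = efgfg$f  (last char: 'f')
  sorted[2] = fefgfg$  (last char: '$')
  sorted[3] = fg$fefg  (last char: 'g')
  sorted[4] = fgfg$fe  (last char: 'e')
  sorted[5] = g$fefgf  (last char: 'f')
  sorted[6] = gfg$fef  (last char: 'f')
Last column: gf$geff
Original string S is at sorted index 2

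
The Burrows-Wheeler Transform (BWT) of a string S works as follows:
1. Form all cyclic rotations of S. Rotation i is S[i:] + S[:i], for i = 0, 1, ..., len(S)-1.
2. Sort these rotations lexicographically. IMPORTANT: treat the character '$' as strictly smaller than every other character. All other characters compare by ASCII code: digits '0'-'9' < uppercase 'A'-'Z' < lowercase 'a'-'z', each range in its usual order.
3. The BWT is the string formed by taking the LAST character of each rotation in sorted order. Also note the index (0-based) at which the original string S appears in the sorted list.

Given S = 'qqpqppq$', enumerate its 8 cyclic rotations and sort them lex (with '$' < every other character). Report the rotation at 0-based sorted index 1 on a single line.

All 8 rotations (rotation i = S[i:]+S[:i]):
  rot[0] = qqpqppq$
  rot[1] = qpqppq$q
  rot[2] = pqppq$qq
  rot[3] = qppq$qqp
  rot[4] = ppq$qqpq
  rot[5] = pq$qqpqp
  rot[6] = q$qqpqpp
  rot[7] = $qqpqppq
Sorted (with $ < everything):
  sorted[0] = $qqpqppq
  sorted[1] = ppq$qqpq
  sorted[2] = pq$qqpqp
  sorted[3] = pqppq$qq
  sorted[4] = q$qqpqpp
  sorted[5] = qppq$qqp
  sorted[6] = qpqppq$q
  sorted[7] = qqpqppq$
sorted[1] = ppq$qqpq

Answer: ppq$qqpq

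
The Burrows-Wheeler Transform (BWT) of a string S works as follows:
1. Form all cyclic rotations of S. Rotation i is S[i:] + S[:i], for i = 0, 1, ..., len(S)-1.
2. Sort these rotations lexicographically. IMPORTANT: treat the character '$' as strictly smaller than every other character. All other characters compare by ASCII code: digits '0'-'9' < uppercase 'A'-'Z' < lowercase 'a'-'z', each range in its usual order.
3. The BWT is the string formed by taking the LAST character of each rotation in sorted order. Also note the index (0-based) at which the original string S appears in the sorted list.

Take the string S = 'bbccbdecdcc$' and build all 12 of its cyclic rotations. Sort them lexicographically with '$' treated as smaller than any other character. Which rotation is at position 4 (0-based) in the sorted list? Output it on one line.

All 12 rotations (rotation i = S[i:]+S[:i]):
  rot[0] = bbccbdecdcc$
  rot[1] = bccbdecdcc$b
  rot[2] = ccbdecdcc$bb
  rot[3] = cbdecdcc$bbc
  rot[4] = bdecdcc$bbcc
  rot[5] = decdcc$bbccb
  rot[6] = ecdcc$bbccbd
  rot[7] = cdcc$bbccbde
  rot[8] = dcc$bbccbdec
  rot[9] = cc$bbccbdecd
  rot[10] = c$bbccbdecdc
  rot[11] = $bbccbdecdcc
Sorted (with $ < everything):
  sorted[0] = $bbccbdecdcc
  sorted[1] = bbccbdecdcc$
  sorted[2] = bccbdecdcc$b
  sorted[3] = bdecdcc$bbcc
  sorted[4] = c$bbccbdecdc
  sorted[5] = cbdecdcc$bbc
  sorted[6] = cc$bbccbdecd
  sorted[7] = ccbdecdcc$bb
  sorted[8] = cdcc$bbccbde
  sorted[9] = dcc$bbccbdec
  sorted[10] = decdcc$bbccb
  sorted[11] = ecdcc$bbccbd
sorted[4] = c$bbccbdecdc

Answer: c$bbccbdecdc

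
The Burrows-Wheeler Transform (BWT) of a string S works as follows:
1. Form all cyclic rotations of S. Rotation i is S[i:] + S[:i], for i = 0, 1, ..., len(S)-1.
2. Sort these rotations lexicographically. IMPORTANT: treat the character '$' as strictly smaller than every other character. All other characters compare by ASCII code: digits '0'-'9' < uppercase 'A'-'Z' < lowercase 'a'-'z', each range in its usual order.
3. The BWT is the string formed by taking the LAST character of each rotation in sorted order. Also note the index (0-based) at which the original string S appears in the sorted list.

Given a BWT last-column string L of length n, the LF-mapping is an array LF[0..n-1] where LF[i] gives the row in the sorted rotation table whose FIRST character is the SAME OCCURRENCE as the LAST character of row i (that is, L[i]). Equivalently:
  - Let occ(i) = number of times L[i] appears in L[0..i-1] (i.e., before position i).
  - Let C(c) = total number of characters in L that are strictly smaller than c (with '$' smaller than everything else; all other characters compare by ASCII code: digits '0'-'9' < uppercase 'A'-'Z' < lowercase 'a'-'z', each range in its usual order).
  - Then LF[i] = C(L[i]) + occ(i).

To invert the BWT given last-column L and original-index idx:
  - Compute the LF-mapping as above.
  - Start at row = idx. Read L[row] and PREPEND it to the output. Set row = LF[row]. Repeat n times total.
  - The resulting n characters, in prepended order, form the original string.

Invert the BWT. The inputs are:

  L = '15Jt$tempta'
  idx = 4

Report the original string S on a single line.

LF mapping: 1 2 3 8 0 9 5 6 7 10 4
Walk LF starting at row 4, prepending L[row]:
  step 1: row=4, L[4]='$', prepend. Next row=LF[4]=0
  step 2: row=0, L[0]='1', prepend. Next row=LF[0]=1
  step 3: row=1, L[1]='5', prepend. Next row=LF[1]=2
  step 4: row=2, L[2]='J', prepend. Next row=LF[2]=3
  step 5: row=3, L[3]='t', prepend. Next row=LF[3]=8
  step 6: row=8, L[8]='p', prepend. Next row=LF[8]=7
  step 7: row=7, L[7]='m', prepend. Next row=LF[7]=6
  step 8: row=6, L[6]='e', prepend. Next row=LF[6]=5
  step 9: row=5, L[5]='t', prepend. Next row=LF[5]=9
  step 10: row=9, L[9]='t', prepend. Next row=LF[9]=10
  step 11: row=10, L[10]='a', prepend. Next row=LF[10]=4
Reversed output: attemptJ51$

Answer: attemptJ51$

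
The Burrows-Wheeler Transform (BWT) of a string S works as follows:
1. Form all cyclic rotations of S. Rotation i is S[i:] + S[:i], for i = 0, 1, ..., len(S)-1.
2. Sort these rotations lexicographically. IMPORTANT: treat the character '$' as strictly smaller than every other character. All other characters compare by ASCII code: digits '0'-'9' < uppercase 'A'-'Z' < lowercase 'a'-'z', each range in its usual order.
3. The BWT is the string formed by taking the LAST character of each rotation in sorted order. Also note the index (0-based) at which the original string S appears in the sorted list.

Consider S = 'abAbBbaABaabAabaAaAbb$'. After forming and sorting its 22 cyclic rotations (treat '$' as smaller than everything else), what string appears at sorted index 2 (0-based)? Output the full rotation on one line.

Answer: AaAbb$abAbBbaABaabAaba

Derivation:
All 22 rotations (rotation i = S[i:]+S[:i]):
  rot[0] = abAbBbaABaabAabaAaAbb$
  rot[1] = bAbBbaABaabAabaAaAbb$a
  rot[2] = AbBbaABaabAabaAaAbb$ab
  rot[3] = bBbaABaabAabaAaAbb$abA
  rot[4] = BbaABaabAabaAaAbb$abAb
  rot[5] = baABaabAabaAaAbb$abAbB
  rot[6] = aABaabAabaAaAbb$abAbBb
  rot[7] = ABaabAabaAaAbb$abAbBba
  rot[8] = BaabAabaAaAbb$abAbBbaA
  rot[9] = aabAabaAaAbb$abAbBbaAB
  rot[10] = abAabaAaAbb$abAbBbaABa
  rot[11] = bAabaAaAbb$abAbBbaABaa
  rot[12] = AabaAaAbb$abAbBbaABaab
  rot[13] = abaAaAbb$abAbBbaABaabA
  rot[14] = baAaAbb$abAbBbaABaabAa
  rot[15] = aAaAbb$abAbBbaABaabAab
  rot[16] = AaAbb$abAbBbaABaabAaba
  rot[17] = aAbb$abAbBbaABaabAabaA
  rot[18] = Abb$abAbBbaABaabAabaAa
  rot[19] = bb$abAbBbaABaabAabaAaA
  rot[20] = b$abAbBbaABaabAabaAaAb
  rot[21] = $abAbBbaABaabAabaAaAbb
Sorted (with $ < everything):
  sorted[0] = $abAbBbaABaabAabaAaAbb
  sorted[1] = ABaabAabaAaAbb$abAbBba
  sorted[2] = AaAbb$abAbBbaABaabAaba
  sorted[3] = AabaAaAbb$abAbBbaABaab
  sorted[4] = AbBbaABaabAabaAaAbb$ab
  sorted[5] = Abb$abAbBbaABaabAabaAa
  sorted[6] = BaabAabaAaAbb$abAbBbaA
  sorted[7] = BbaABaabAabaAaAbb$abAb
  sorted[8] = aABaabAabaAaAbb$abAbBb
  sorted[9] = aAaAbb$abAbBbaABaabAab
  sorted[10] = aAbb$abAbBbaABaabAabaA
  sorted[11] = aabAabaAaAbb$abAbBbaAB
  sorted[12] = abAabaAaAbb$abAbBbaABa
  sorted[13] = abAbBbaABaabAabaAaAbb$
  sorted[14] = abaAaAbb$abAbBbaABaabA
  sorted[15] = b$abAbBbaABaabAabaAaAb
  sorted[16] = bAabaAaAbb$abAbBbaABaa
  sorted[17] = bAbBbaABaabAabaAaAbb$a
  sorted[18] = bBbaABaabAabaAaAbb$abA
  sorted[19] = baABaabAabaAaAbb$abAbB
  sorted[20] = baAaAbb$abAbBbaABaabAa
  sorted[21] = bb$abAbBbaABaabAabaAaA
sorted[2] = AaAbb$abAbBbaABaabAaba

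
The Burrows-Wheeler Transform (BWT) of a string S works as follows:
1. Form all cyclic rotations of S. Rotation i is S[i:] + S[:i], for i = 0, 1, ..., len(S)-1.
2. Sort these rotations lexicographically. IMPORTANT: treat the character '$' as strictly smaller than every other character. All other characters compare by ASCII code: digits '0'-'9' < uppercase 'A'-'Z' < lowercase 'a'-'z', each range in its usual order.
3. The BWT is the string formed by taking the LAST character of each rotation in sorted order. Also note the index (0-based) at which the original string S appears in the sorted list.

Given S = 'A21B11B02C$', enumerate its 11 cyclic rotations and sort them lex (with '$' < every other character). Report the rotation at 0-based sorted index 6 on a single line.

Answer: 2C$A21B11B0

Derivation:
All 11 rotations (rotation i = S[i:]+S[:i]):
  rot[0] = A21B11B02C$
  rot[1] = 21B11B02C$A
  rot[2] = 1B11B02C$A2
  rot[3] = B11B02C$A21
  rot[4] = 11B02C$A21B
  rot[5] = 1B02C$A21B1
  rot[6] = B02C$A21B11
  rot[7] = 02C$A21B11B
  rot[8] = 2C$A21B11B0
  rot[9] = C$A21B11B02
  rot[10] = $A21B11B02C
Sorted (with $ < everything):
  sorted[0] = $A21B11B02C
  sorted[1] = 02C$A21B11B
  sorted[2] = 11B02C$A21B
  sorted[3] = 1B02C$A21B1
  sorted[4] = 1B11B02C$A2
  sorted[5] = 21B11B02C$A
  sorted[6] = 2C$A21B11B0
  sorted[7] = A21B11B02C$
  sorted[8] = B02C$A21B11
  sorted[9] = B11B02C$A21
  sorted[10] = C$A21B11B02
sorted[6] = 2C$A21B11B0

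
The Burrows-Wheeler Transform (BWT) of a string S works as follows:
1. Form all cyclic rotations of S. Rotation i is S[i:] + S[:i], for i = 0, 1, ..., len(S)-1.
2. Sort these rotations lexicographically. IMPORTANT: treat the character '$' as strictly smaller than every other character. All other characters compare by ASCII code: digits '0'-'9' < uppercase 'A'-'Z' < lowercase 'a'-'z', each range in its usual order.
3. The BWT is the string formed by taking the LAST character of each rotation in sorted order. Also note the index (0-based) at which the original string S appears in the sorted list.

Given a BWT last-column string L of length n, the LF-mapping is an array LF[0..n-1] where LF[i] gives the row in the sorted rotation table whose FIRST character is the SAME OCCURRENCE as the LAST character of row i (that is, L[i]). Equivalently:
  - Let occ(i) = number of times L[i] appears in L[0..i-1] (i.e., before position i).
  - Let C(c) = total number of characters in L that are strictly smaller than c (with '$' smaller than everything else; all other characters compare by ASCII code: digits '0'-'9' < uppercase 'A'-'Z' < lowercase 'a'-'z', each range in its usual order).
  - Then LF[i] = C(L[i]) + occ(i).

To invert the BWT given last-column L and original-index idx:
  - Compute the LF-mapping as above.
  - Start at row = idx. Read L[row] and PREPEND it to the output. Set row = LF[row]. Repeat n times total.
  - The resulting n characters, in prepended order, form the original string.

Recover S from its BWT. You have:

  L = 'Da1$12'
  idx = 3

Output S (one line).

Answer: 2a11D$

Derivation:
LF mapping: 4 5 1 0 2 3
Walk LF starting at row 3, prepending L[row]:
  step 1: row=3, L[3]='$', prepend. Next row=LF[3]=0
  step 2: row=0, L[0]='D', prepend. Next row=LF[0]=4
  step 3: row=4, L[4]='1', prepend. Next row=LF[4]=2
  step 4: row=2, L[2]='1', prepend. Next row=LF[2]=1
  step 5: row=1, L[1]='a', prepend. Next row=LF[1]=5
  step 6: row=5, L[5]='2', prepend. Next row=LF[5]=3
Reversed output: 2a11D$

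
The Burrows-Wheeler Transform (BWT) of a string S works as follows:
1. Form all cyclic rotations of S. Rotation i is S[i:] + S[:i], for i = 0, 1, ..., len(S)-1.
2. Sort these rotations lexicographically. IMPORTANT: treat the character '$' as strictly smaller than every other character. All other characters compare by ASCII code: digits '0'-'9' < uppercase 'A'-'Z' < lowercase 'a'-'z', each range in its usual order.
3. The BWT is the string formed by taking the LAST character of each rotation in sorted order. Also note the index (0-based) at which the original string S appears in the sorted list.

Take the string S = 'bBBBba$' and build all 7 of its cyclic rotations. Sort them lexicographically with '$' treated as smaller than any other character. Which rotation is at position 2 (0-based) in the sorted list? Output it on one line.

Answer: BBba$bB

Derivation:
All 7 rotations (rotation i = S[i:]+S[:i]):
  rot[0] = bBBBba$
  rot[1] = BBBba$b
  rot[2] = BBba$bB
  rot[3] = Bba$bBB
  rot[4] = ba$bBBB
  rot[5] = a$bBBBb
  rot[6] = $bBBBba
Sorted (with $ < everything):
  sorted[0] = $bBBBba
  sorted[1] = BBBba$b
  sorted[2] = BBba$bB
  sorted[3] = Bba$bBB
  sorted[4] = a$bBBBb
  sorted[5] = bBBBba$
  sorted[6] = ba$bBBB
sorted[2] = BBba$bB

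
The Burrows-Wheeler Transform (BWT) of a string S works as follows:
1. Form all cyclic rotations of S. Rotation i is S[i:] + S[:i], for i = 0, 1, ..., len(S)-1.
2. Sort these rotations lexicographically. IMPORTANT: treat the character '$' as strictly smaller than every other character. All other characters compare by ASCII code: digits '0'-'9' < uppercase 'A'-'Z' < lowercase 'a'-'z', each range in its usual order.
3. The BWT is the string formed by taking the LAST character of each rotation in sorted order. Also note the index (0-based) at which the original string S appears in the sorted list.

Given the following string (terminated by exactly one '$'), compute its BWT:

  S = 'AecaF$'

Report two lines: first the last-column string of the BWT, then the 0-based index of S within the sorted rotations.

All 6 rotations (rotation i = S[i:]+S[:i]):
  rot[0] = AecaF$
  rot[1] = ecaF$A
  rot[2] = caF$Ae
  rot[3] = aF$Aec
  rot[4] = F$Aeca
  rot[5] = $AecaF
Sorted (with $ < everything):
  sorted[0] = $AecaF  (last char: 'F')
  sorted[1] = AecaF$  (last char: '$')
  sorted[2] = F$Aeca  (last char: 'a')
  sorted[3] = aF$Aec  (last char: 'c')
  sorted[4] = caF$Ae  (last char: 'e')
  sorted[5] = ecaF$A  (last char: 'A')
Last column: F$aceA
Original string S is at sorted index 1

Answer: F$aceA
1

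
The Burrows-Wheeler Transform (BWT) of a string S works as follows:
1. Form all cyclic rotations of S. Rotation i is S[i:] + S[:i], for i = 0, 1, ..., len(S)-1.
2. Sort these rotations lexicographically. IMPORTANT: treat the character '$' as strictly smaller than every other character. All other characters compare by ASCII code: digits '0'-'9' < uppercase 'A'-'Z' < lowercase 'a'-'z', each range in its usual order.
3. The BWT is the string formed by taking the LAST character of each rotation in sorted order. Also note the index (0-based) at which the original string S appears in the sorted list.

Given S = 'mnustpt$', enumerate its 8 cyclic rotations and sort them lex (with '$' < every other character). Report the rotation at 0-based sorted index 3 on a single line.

All 8 rotations (rotation i = S[i:]+S[:i]):
  rot[0] = mnustpt$
  rot[1] = nustpt$m
  rot[2] = ustpt$mn
  rot[3] = stpt$mnu
  rot[4] = tpt$mnus
  rot[5] = pt$mnust
  rot[6] = t$mnustp
  rot[7] = $mnustpt
Sorted (with $ < everything):
  sorted[0] = $mnustpt
  sorted[1] = mnustpt$
  sorted[2] = nustpt$m
  sorted[3] = pt$mnust
  sorted[4] = stpt$mnu
  sorted[5] = t$mnustp
  sorted[6] = tpt$mnus
  sorted[7] = ustpt$mn
sorted[3] = pt$mnust

Answer: pt$mnust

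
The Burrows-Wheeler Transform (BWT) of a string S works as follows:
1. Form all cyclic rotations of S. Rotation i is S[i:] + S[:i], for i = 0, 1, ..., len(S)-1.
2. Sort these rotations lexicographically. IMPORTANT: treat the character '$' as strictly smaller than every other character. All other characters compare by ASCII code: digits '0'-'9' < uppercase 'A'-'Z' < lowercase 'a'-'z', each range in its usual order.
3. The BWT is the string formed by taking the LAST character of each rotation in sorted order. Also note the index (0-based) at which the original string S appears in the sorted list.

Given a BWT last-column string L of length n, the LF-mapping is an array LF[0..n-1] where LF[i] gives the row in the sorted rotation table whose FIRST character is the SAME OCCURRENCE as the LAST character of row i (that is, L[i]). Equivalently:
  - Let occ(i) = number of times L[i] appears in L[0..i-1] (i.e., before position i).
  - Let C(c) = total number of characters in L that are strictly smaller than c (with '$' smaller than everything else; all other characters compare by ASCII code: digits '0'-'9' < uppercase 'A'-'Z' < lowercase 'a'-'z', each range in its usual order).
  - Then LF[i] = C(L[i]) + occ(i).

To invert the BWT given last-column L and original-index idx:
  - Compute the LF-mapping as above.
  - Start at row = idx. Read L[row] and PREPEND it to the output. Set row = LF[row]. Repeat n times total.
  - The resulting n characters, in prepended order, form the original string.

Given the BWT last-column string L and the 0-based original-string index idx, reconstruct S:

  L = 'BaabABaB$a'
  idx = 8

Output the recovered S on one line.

LF mapping: 2 5 6 9 1 3 7 4 0 8
Walk LF starting at row 8, prepending L[row]:
  step 1: row=8, L[8]='$', prepend. Next row=LF[8]=0
  step 2: row=0, L[0]='B', prepend. Next row=LF[0]=2
  step 3: row=2, L[2]='a', prepend. Next row=LF[2]=6
  step 4: row=6, L[6]='a', prepend. Next row=LF[6]=7
  step 5: row=7, L[7]='B', prepend. Next row=LF[7]=4
  step 6: row=4, L[4]='A', prepend. Next row=LF[4]=1
  step 7: row=1, L[1]='a', prepend. Next row=LF[1]=5
  step 8: row=5, L[5]='B', prepend. Next row=LF[5]=3
  step 9: row=3, L[3]='b', prepend. Next row=LF[3]=9
  step 10: row=9, L[9]='a', prepend. Next row=LF[9]=8
Reversed output: abBaABaaB$

Answer: abBaABaaB$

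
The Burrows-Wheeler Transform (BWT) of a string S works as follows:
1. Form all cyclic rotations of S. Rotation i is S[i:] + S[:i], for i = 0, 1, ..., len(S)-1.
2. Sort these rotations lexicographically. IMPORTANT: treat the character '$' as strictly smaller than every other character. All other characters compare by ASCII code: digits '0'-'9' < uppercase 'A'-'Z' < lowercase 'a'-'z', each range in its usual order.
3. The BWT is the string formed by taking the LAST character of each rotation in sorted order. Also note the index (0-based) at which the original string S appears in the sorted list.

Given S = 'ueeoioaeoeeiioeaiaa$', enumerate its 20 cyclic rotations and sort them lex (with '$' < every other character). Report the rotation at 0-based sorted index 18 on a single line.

Answer: oioaeoeeiioeaiaa$uee

Derivation:
All 20 rotations (rotation i = S[i:]+S[:i]):
  rot[0] = ueeoioaeoeeiioeaiaa$
  rot[1] = eeoioaeoeeiioeaiaa$u
  rot[2] = eoioaeoeeiioeaiaa$ue
  rot[3] = oioaeoeeiioeaiaa$uee
  rot[4] = ioaeoeeiioeaiaa$ueeo
  rot[5] = oaeoeeiioeaiaa$ueeoi
  rot[6] = aeoeeiioeaiaa$ueeoio
  rot[7] = eoeeiioeaiaa$ueeoioa
  rot[8] = oeeiioeaiaa$ueeoioae
  rot[9] = eeiioeaiaa$ueeoioaeo
  rot[10] = eiioeaiaa$ueeoioaeoe
  rot[11] = iioeaiaa$ueeoioaeoee
  rot[12] = ioeaiaa$ueeoioaeoeei
  rot[13] = oeaiaa$ueeoioaeoeeii
  rot[14] = eaiaa$ueeoioaeoeeiio
  rot[15] = aiaa$ueeoioaeoeeiioe
  rot[16] = iaa$ueeoioaeoeeiioea
  rot[17] = aa$ueeoioaeoeeiioeai
  rot[18] = a$ueeoioaeoeeiioeaia
  rot[19] = $ueeoioaeoeeiioeaiaa
Sorted (with $ < everything):
  sorted[0] = $ueeoioaeoeeiioeaiaa
  sorted[1] = a$ueeoioaeoeeiioeaia
  sorted[2] = aa$ueeoioaeoeeiioeai
  sorted[3] = aeoeeiioeaiaa$ueeoio
  sorted[4] = aiaa$ueeoioaeoeeiioe
  sorted[5] = eaiaa$ueeoioaeoeeiio
  sorted[6] = eeiioeaiaa$ueeoioaeo
  sorted[7] = eeoioaeoeeiioeaiaa$u
  sorted[8] = eiioeaiaa$ueeoioaeoe
  sorted[9] = eoeeiioeaiaa$ueeoioa
  sorted[10] = eoioaeoeeiioeaiaa$ue
  sorted[11] = iaa$ueeoioaeoeeiioea
  sorted[12] = iioeaiaa$ueeoioaeoee
  sorted[13] = ioaeoeeiioeaiaa$ueeo
  sorted[14] = ioeaiaa$ueeoioaeoeei
  sorted[15] = oaeoeeiioeaiaa$ueeoi
  sorted[16] = oeaiaa$ueeoioaeoeeii
  sorted[17] = oeeiioeaiaa$ueeoioae
  sorted[18] = oioaeoeeiioeaiaa$uee
  sorted[19] = ueeoioaeoeeiioeaiaa$
sorted[18] = oioaeoeeiioeaiaa$uee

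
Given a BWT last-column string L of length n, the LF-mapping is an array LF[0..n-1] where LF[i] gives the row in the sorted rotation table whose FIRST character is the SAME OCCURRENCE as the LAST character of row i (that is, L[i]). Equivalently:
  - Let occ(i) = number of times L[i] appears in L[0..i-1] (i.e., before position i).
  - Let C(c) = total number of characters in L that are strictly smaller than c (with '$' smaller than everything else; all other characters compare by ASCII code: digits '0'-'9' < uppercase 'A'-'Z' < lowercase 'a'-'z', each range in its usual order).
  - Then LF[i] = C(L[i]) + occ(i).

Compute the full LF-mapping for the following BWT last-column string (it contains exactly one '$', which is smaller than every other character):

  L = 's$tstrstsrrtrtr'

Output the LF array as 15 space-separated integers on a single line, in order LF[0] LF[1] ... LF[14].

Char counts: '$':1, 'r':5, 's':4, 't':5
C (first-col start): C('$')=0, C('r')=1, C('s')=6, C('t')=10
L[0]='s': occ=0, LF[0]=C('s')+0=6+0=6
L[1]='$': occ=0, LF[1]=C('$')+0=0+0=0
L[2]='t': occ=0, LF[2]=C('t')+0=10+0=10
L[3]='s': occ=1, LF[3]=C('s')+1=6+1=7
L[4]='t': occ=1, LF[4]=C('t')+1=10+1=11
L[5]='r': occ=0, LF[5]=C('r')+0=1+0=1
L[6]='s': occ=2, LF[6]=C('s')+2=6+2=8
L[7]='t': occ=2, LF[7]=C('t')+2=10+2=12
L[8]='s': occ=3, LF[8]=C('s')+3=6+3=9
L[9]='r': occ=1, LF[9]=C('r')+1=1+1=2
L[10]='r': occ=2, LF[10]=C('r')+2=1+2=3
L[11]='t': occ=3, LF[11]=C('t')+3=10+3=13
L[12]='r': occ=3, LF[12]=C('r')+3=1+3=4
L[13]='t': occ=4, LF[13]=C('t')+4=10+4=14
L[14]='r': occ=4, LF[14]=C('r')+4=1+4=5

Answer: 6 0 10 7 11 1 8 12 9 2 3 13 4 14 5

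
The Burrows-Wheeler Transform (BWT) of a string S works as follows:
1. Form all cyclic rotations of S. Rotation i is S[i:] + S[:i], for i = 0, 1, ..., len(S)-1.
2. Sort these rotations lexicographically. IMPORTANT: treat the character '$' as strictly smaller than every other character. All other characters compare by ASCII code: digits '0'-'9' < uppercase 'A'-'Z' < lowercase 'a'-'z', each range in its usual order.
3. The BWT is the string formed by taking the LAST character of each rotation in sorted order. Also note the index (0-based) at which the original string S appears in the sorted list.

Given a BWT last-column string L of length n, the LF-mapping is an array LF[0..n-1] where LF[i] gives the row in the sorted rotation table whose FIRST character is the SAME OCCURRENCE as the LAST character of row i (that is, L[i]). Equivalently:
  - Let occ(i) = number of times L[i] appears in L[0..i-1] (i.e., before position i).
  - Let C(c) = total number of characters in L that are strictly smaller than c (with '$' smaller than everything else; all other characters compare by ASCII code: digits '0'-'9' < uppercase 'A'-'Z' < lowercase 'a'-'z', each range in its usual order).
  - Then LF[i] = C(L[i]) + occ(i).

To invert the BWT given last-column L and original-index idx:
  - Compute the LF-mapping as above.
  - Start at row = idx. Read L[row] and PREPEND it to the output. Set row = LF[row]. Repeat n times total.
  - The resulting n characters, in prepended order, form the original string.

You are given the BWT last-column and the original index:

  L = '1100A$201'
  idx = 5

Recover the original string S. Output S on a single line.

LF mapping: 4 5 1 2 8 0 7 3 6
Walk LF starting at row 5, prepending L[row]:
  step 1: row=5, L[5]='$', prepend. Next row=LF[5]=0
  step 2: row=0, L[0]='1', prepend. Next row=LF[0]=4
  step 3: row=4, L[4]='A', prepend. Next row=LF[4]=8
  step 4: row=8, L[8]='1', prepend. Next row=LF[8]=6
  step 5: row=6, L[6]='2', prepend. Next row=LF[6]=7
  step 6: row=7, L[7]='0', prepend. Next row=LF[7]=3
  step 7: row=3, L[3]='0', prepend. Next row=LF[3]=2
  step 8: row=2, L[2]='0', prepend. Next row=LF[2]=1
  step 9: row=1, L[1]='1', prepend. Next row=LF[1]=5
Reversed output: 100021A1$

Answer: 100021A1$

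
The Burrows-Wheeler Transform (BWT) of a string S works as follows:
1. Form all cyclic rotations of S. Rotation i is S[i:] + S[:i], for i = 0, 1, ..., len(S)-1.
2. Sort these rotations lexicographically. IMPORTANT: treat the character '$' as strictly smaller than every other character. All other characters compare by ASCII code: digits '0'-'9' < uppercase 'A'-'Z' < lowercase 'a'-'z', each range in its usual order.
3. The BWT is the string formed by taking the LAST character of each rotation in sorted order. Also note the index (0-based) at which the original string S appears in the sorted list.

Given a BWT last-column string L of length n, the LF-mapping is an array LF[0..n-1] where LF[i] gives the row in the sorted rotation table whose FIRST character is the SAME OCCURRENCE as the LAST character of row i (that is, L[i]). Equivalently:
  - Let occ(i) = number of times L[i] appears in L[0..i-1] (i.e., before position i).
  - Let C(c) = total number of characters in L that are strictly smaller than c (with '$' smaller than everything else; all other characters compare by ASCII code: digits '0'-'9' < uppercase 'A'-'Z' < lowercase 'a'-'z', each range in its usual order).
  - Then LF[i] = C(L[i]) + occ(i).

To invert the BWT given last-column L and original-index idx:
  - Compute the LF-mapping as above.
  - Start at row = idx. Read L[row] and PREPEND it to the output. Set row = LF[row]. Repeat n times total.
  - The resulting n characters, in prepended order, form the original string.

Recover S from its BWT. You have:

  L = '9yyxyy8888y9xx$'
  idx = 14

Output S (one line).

LF mapping: 5 10 11 7 12 13 1 2 3 4 14 6 8 9 0
Walk LF starting at row 14, prepending L[row]:
  step 1: row=14, L[14]='$', prepend. Next row=LF[14]=0
  step 2: row=0, L[0]='9', prepend. Next row=LF[0]=5
  step 3: row=5, L[5]='y', prepend. Next row=LF[5]=13
  step 4: row=13, L[13]='x', prepend. Next row=LF[13]=9
  step 5: row=9, L[9]='8', prepend. Next row=LF[9]=4
  step 6: row=4, L[4]='y', prepend. Next row=LF[4]=12
  step 7: row=12, L[12]='x', prepend. Next row=LF[12]=8
  step 8: row=8, L[8]='8', prepend. Next row=LF[8]=3
  step 9: row=3, L[3]='x', prepend. Next row=LF[3]=7
  step 10: row=7, L[7]='8', prepend. Next row=LF[7]=2
  step 11: row=2, L[2]='y', prepend. Next row=LF[2]=11
  step 12: row=11, L[11]='9', prepend. Next row=LF[11]=6
  step 13: row=6, L[6]='8', prepend. Next row=LF[6]=1
  step 14: row=1, L[1]='y', prepend. Next row=LF[1]=10
  step 15: row=10, L[10]='y', prepend. Next row=LF[10]=14
Reversed output: yy89y8x8xy8xy9$

Answer: yy89y8x8xy8xy9$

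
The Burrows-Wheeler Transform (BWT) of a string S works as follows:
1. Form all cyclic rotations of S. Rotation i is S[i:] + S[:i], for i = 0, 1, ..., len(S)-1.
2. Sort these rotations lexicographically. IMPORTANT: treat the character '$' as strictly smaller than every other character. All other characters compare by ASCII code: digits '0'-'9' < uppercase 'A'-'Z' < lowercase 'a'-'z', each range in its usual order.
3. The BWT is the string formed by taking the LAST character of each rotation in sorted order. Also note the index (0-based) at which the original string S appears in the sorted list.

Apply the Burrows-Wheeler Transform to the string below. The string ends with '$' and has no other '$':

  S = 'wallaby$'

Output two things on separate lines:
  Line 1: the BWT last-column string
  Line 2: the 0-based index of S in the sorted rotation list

All 8 rotations (rotation i = S[i:]+S[:i]):
  rot[0] = wallaby$
  rot[1] = allaby$w
  rot[2] = llaby$wa
  rot[3] = laby$wal
  rot[4] = aby$wall
  rot[5] = by$walla
  rot[6] = y$wallab
  rot[7] = $wallaby
Sorted (with $ < everything):
  sorted[0] = $wallaby  (last char: 'y')
  sorted[1] = aby$wall  (last char: 'l')
  sorted[2] = allaby$w  (last char: 'w')
  sorted[3] = by$walla  (last char: 'a')
  sorted[4] = laby$wal  (last char: 'l')
  sorted[5] = llaby$wa  (last char: 'a')
  sorted[6] = wallaby$  (last char: '$')
  sorted[7] = y$wallab  (last char: 'b')
Last column: ylwala$b
Original string S is at sorted index 6

Answer: ylwala$b
6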